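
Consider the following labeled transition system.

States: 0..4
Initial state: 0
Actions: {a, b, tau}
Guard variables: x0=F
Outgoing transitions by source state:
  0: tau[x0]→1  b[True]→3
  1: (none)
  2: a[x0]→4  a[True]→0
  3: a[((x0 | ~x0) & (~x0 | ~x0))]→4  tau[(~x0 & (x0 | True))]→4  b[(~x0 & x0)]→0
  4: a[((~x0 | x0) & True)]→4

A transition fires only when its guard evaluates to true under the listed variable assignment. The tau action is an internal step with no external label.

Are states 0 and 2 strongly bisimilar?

Answer: NOT BISIMILAR

Working:
Refine partition for ~:
  π0 = {{0,1,2,3,4}}
  π1 = {{0},{1},{2,4},{3}}
  π2 = {{0},{1},{2},{3},{4}}
stable after 3 split(s): 5 block(s)
0∈{0}, 2∈{2}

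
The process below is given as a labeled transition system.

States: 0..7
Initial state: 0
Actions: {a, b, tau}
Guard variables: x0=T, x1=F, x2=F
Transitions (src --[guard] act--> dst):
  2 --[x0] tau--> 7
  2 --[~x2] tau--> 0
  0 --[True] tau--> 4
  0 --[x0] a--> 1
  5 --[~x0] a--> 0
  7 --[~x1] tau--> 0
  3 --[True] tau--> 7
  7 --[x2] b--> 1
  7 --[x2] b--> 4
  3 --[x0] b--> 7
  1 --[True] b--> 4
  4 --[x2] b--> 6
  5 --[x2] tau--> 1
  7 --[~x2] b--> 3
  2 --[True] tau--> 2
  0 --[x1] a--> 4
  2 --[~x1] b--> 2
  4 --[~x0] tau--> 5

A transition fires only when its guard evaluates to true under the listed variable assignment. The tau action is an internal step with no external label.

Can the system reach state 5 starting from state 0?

After dropping false guards: 11 live edges.
Layer 0: {0}
Layer 1: {1,4}  now seen {0,1,4}
Reachable = {0,1,4}

Answer: UNREACHABLE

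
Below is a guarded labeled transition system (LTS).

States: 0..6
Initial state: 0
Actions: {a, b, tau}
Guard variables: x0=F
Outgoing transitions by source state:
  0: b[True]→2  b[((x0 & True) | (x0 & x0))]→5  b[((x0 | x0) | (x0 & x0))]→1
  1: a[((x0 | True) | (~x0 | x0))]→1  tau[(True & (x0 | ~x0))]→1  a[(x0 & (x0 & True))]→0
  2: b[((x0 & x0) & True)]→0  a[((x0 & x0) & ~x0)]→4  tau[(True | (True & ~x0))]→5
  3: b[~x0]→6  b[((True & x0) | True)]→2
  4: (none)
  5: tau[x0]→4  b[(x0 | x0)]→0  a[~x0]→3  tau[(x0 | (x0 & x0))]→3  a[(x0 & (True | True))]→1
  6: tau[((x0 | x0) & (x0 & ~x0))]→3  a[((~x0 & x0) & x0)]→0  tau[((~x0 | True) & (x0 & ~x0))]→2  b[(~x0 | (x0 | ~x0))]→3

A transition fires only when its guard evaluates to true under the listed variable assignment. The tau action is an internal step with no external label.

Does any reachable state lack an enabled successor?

Answer: DEADLOCK-FREE

Analysis:
Reach set: {0,2,3,5,6}
  0: b→2  [deg 1]
  2: tau→5  [deg 1]
  3: b→2  b→6  [deg 2]
  5: a→3  [deg 1]
  6: b→3  [deg 1]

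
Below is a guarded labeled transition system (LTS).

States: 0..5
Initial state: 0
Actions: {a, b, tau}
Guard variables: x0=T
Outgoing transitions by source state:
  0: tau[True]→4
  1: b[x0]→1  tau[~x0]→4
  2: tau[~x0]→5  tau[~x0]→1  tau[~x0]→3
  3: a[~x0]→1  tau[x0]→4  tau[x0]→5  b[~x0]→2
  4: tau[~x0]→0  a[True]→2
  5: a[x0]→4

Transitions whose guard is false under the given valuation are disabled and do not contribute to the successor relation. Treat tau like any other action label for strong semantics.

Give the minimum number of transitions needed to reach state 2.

Breadth-first toward 2:
  depth 0: {0}
  depth 1: {4}
  depth 2: {2}
first hit 2 at d=2 via tau·a

Answer: 2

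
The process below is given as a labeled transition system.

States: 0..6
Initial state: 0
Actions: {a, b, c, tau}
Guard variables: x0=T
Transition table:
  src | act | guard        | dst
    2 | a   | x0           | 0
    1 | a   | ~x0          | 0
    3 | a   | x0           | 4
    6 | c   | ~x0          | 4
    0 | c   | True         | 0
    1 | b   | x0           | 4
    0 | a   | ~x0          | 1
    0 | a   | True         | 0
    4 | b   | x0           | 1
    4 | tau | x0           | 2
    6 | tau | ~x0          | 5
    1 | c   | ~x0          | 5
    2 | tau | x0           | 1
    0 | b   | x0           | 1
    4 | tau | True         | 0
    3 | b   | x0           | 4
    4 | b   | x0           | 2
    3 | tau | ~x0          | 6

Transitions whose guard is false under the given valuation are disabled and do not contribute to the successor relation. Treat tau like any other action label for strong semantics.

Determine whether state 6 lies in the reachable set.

After dropping false guards: 12 live edges.
Layer 0: {0}
Layer 1: {1}  cumulative {0,1}
Layer 2: {4}  cumulative {0,1,4}
Layer 3: {2}  cumulative {0,1,2,4}
Reachable = {0,1,2,4}

Answer: UNREACHABLE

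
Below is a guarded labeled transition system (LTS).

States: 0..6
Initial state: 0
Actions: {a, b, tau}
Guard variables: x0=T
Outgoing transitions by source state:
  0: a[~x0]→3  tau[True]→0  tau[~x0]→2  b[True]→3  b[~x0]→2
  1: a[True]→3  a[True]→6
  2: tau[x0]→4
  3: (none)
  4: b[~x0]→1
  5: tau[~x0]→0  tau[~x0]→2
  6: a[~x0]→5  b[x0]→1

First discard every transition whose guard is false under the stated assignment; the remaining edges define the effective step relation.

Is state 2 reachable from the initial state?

Answer: UNREACHABLE

Working:
After dropping false guards: 6 live edges.
depth 0: {0}
depth 1: {3}  now seen {0,3}
Reach set: {0,3}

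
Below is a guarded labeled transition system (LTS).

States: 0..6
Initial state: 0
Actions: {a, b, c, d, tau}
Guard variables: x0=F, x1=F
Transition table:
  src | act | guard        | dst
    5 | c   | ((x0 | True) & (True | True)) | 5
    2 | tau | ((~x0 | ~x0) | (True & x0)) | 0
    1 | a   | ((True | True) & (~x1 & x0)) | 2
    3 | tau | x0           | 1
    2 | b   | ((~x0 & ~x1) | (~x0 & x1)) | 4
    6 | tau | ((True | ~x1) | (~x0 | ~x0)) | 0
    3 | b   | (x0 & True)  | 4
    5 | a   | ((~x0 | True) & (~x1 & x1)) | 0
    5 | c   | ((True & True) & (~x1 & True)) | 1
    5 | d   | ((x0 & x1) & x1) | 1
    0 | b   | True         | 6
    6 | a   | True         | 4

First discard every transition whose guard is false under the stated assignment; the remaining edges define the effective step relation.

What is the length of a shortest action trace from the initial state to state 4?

Answer: 2

Trace:
BFS to 4:
  depth 0: {0}
  depth 1: {6}
  depth 2: {4}
first hit 4 at d=2 via b·a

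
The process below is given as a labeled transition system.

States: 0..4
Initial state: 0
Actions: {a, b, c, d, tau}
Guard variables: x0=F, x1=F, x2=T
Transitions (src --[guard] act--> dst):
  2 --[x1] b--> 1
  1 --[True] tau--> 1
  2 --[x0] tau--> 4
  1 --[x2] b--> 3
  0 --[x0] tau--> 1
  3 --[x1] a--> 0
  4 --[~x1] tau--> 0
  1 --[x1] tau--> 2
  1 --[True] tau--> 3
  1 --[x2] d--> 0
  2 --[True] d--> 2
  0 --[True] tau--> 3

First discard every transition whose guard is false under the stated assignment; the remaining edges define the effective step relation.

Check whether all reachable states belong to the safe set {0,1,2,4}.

Answer: INVARIANT VIOLATED at state 3

Analysis:
Allowed set {0,1,2,4}
R = {0,3}
  0: ok
  3: outside
counterexample path to 3: tau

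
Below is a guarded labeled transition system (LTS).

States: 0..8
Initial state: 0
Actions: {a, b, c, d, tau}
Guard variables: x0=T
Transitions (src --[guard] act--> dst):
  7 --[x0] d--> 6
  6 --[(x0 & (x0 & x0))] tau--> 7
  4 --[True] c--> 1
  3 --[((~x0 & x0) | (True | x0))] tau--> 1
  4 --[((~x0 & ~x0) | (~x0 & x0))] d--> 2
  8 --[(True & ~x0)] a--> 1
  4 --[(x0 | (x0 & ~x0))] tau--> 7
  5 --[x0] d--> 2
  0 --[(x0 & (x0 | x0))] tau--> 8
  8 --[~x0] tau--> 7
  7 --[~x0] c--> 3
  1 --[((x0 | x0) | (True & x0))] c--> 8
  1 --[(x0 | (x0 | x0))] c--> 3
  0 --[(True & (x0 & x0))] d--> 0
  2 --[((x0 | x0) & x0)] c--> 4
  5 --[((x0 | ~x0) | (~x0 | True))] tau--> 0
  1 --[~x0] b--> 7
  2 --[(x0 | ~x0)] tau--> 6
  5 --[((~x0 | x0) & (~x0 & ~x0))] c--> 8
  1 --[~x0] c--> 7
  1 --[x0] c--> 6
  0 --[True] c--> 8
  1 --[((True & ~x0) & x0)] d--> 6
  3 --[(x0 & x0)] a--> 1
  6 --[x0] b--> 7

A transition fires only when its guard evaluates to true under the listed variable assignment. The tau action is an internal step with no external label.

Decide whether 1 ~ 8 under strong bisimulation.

Compute ~ classes (split until stable):
  P[0] = {{0,1,2,3,4,5,6,7,8}}
  P[1] = {{0},{1},{2,4},{3},{5},{6},{7},{8}}
  P[2] = {{0},{1},{2},{3},{4},{5},{6},{7},{8}}
Fixed point at round 3; 9 class(es).
1∈{1}, 8∈{8}

Answer: NOT BISIMILAR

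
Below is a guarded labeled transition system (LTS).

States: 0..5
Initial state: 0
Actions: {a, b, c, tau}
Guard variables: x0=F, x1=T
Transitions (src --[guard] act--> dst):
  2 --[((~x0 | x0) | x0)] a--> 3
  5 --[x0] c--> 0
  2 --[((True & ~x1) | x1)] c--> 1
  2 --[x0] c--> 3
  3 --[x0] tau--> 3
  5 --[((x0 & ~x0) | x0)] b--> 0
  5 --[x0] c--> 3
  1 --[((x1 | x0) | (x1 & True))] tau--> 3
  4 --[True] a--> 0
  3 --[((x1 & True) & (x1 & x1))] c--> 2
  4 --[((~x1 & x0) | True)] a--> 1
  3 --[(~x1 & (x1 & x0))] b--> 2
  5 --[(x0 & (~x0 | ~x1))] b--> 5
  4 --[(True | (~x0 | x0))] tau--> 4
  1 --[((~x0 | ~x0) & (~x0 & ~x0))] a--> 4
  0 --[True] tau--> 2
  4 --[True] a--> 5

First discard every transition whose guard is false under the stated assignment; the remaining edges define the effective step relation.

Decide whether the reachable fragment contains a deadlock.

Reach set: {0,1,2,3,4,5}
  0: tau→2  [1 exit(s)]
  1: a→4  tau→3  [2 exit(s)]
  2: a→3  c→1  [2 exit(s)]
  3: c→2  [1 exit(s)]
  4: a→0  a→1  a→5  tau→4  [4 exit(s)]
  5: ∅  [STUCK]
witness 5: tau·c·a·a

Answer: DEADLOCK at state 5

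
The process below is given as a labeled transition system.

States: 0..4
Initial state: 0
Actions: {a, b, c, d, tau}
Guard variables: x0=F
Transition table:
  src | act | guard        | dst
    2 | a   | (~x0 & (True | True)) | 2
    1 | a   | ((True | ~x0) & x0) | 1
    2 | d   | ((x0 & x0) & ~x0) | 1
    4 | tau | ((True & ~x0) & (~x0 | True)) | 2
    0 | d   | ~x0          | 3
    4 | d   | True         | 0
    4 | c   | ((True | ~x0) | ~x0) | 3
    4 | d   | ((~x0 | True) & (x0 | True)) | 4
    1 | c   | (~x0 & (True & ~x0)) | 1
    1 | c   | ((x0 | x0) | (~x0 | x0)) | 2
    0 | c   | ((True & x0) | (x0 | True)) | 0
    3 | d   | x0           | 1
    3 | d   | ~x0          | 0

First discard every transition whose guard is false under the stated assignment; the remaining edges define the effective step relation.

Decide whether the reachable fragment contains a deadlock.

Answer: DEADLOCK-FREE

Trace:
Reachable = {0,3}
  0: c→0  d→3  [2 out]
  3: d→0  [1 out]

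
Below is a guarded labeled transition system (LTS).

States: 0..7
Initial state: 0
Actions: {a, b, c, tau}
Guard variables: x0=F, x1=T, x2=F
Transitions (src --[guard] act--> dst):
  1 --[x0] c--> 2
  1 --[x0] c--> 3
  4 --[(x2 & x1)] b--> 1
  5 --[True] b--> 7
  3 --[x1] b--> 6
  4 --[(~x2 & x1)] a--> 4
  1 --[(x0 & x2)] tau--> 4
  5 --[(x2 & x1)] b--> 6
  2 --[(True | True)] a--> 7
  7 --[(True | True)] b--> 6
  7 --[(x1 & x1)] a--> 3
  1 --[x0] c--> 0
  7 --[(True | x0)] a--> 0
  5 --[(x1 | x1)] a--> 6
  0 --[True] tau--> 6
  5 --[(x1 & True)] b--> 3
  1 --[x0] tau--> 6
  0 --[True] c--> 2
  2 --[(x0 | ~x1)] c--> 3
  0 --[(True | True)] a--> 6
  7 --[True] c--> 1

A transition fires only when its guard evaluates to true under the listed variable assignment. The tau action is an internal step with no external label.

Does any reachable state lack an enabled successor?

Answer: DEADLOCK at state 1

Trace:
Reach set: {0,1,2,3,6,7}
  0: a→6  c→2  tau→6  [deg 3]
  1: ∅  [deadlock]
  2: a→7  [deg 1]
  3: b→6  [deg 1]
  6: ∅  [deadlock]
  7: a→0  a→3  b→6  c→1  [deg 4]
trace reaching 1: c·a·c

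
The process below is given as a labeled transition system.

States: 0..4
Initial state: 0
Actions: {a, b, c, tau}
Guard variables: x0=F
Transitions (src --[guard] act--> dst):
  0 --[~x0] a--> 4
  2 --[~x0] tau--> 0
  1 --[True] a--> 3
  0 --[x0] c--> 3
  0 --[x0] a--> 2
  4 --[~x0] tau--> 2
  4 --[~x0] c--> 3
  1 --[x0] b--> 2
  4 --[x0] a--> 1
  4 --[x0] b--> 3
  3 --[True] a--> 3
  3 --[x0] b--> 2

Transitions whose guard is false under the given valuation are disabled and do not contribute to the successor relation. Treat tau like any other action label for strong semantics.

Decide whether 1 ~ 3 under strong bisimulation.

Answer: BISIMILAR

Analysis:
Compute ~ classes (split until stable):
  π0 = {{0,1,2,3,4}}
  π1 = {{0,1,3},{2},{4}}
  π2 = {{0},{1,3},{2},{4}}
stable after 3 split(s): 4 block(s)
[1]={1,3}  [3]={1,3}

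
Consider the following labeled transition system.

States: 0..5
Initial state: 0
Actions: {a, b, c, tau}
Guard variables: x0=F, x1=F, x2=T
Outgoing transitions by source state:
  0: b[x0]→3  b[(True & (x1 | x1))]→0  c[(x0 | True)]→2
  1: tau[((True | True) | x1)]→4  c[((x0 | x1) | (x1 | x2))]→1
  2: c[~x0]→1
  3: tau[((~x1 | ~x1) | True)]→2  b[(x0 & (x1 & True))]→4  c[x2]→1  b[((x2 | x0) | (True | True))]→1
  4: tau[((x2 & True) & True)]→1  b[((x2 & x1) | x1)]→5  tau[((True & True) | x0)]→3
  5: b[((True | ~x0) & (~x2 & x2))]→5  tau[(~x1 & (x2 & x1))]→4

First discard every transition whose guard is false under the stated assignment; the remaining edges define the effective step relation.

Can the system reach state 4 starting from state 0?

After dropping false guards: 9 live edges.
depth 0: {0}
depth 1: {2}  cumulative {0,2}
depth 2: {1}  cumulative {0,1,2}
depth 3: {4}  cumulative {0,1,2,4}
depth 4: {3}  cumulative {0,1,2,3,4}
R = {0,1,2,3,4}
trace reaching 4: c·c·tau

Answer: REACHABLE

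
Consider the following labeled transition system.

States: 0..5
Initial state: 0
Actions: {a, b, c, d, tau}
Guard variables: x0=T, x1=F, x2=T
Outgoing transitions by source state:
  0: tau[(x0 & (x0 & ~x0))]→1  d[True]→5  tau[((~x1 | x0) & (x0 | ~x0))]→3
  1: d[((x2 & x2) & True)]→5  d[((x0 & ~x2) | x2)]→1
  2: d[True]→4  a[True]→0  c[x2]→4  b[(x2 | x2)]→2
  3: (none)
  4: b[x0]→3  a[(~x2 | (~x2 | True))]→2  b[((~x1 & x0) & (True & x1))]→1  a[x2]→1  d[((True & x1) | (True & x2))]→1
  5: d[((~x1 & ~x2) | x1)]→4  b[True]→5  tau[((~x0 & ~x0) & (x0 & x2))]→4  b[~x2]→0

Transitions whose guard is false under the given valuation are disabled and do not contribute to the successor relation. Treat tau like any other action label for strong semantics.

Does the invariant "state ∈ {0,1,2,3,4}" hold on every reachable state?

Safe = {0,1,2,3,4}
Reachable = {0,3,5}
  0: ✓
  3: ✓
  5: ✗ unsafe
witness against invariant: d → 5

Answer: INVARIANT VIOLATED at state 5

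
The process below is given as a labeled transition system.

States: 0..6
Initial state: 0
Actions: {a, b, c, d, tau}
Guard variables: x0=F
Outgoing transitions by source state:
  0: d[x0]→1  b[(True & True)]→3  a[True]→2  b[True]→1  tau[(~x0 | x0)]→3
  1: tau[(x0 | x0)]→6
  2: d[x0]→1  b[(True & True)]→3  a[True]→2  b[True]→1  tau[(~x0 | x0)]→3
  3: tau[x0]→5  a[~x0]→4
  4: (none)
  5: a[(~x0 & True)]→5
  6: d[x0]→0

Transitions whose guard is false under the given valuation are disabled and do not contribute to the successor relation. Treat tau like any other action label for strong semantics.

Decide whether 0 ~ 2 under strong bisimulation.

Answer: BISIMILAR

Trace:
Bisimulation quotient by refinement:
  P[0] = {{0,1,2,3,4,5,6}}
  P[1] = {{0,2},{1,4,6},{3,5}}
  P[2] = {{0,2},{1,4,6},{3},{5}}
stable after 3 split(s): 4 block(s)
[0]={0,2}  [2]={0,2}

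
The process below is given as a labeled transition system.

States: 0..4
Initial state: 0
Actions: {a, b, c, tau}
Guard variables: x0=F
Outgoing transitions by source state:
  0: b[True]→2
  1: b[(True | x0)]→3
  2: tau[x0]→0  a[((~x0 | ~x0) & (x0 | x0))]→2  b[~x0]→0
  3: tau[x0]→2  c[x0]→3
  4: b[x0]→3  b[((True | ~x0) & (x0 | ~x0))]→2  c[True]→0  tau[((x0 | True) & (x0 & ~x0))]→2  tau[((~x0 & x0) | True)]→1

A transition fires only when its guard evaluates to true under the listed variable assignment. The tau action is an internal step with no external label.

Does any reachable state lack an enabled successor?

Answer: DEADLOCK-FREE

Analysis:
R = {0,2}
  0: b→2  [deg 1]
  2: b→0  [deg 1]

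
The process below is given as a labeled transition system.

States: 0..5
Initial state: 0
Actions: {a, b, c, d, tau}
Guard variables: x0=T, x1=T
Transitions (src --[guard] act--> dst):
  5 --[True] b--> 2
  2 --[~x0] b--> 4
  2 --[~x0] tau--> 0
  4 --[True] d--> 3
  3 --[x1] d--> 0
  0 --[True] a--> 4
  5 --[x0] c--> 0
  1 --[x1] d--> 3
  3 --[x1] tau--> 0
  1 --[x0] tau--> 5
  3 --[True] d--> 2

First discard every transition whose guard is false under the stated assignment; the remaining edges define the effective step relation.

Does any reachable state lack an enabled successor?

Answer: DEADLOCK at state 2

Analysis:
Reachable = {0,2,3,4}
  0: a→4  [deg 1]
  2: ∅  [no exit]
  3: d→0  d→2  tau→0  [deg 3]
  4: d→3  [deg 1]
trace reaching 2: a·d·d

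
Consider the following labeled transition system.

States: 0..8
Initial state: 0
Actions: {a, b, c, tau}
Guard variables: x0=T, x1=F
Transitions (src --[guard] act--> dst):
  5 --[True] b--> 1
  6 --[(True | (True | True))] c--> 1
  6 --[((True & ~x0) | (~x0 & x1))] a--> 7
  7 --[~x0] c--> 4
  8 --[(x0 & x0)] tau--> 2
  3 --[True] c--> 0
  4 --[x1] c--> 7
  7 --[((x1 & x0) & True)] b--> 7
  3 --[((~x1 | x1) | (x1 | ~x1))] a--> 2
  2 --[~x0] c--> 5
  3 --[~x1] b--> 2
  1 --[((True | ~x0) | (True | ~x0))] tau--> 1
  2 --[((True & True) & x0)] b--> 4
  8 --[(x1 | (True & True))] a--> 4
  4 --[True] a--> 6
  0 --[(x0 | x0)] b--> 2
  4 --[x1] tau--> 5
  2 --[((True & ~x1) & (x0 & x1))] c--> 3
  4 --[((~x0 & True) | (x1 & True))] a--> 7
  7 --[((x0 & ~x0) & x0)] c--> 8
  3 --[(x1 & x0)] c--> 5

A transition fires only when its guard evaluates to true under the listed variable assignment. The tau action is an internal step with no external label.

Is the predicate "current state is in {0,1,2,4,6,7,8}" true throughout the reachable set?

Answer: INVARIANT HOLDS

Working:
Allowed set {0,1,2,4,6,7,8}
R = {0,1,2,4,6}
  0: ok
  1: ok
  2: ok
  4: ok
  6: ok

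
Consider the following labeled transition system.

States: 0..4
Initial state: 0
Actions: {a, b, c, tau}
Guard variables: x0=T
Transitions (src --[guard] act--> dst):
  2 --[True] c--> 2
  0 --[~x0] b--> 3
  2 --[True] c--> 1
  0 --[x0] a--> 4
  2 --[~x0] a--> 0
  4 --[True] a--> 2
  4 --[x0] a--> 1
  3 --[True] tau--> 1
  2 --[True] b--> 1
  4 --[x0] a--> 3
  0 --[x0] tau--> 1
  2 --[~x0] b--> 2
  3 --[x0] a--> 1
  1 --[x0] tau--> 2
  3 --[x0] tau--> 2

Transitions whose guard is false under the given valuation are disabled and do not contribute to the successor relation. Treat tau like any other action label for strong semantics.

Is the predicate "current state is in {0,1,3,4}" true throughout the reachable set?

Answer: INVARIANT VIOLATED at state 2

Trace:
Allowed set {0,1,3,4}
Reachable = {0,1,2,3,4}
  0: safe
  1: safe
  2: outside
  3: safe
  4: safe
counterexample path to 2: a·a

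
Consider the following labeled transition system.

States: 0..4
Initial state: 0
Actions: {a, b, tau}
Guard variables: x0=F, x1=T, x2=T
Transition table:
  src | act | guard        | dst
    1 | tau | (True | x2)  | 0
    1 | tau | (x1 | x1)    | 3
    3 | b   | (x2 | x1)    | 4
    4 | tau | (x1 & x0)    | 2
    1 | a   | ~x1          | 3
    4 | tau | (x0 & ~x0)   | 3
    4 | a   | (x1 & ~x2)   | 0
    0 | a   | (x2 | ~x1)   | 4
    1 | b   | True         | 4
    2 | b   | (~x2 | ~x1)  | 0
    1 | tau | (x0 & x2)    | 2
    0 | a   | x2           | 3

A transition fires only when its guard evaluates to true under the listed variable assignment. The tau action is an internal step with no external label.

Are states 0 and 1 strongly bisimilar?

Answer: NOT BISIMILAR

Trace:
Refine partition for ~:
  P[0] = {{0,1,2,3,4}}
  P[1] = {{0},{1},{2,4},{3}}
4 equivalence class(es) (converged in 2)
[0]={0}  [1]={1}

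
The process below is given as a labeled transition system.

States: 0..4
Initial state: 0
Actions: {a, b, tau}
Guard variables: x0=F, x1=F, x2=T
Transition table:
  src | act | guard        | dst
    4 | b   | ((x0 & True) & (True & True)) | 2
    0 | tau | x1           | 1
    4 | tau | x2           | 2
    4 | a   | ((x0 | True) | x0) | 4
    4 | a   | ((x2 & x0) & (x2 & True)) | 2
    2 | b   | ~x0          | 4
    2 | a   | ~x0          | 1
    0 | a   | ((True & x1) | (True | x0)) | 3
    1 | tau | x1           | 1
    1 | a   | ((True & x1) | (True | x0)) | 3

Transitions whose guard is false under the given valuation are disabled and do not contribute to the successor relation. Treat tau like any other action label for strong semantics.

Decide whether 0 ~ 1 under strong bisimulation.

Answer: BISIMILAR

Trace:
Refine partition for ~:
  π0 = {{0,1,2,3,4}}
  π1 = {{0,1},{2},{3},{4}}
Fixed point at round 2; 4 class(es).
[0]={0,1}  [1]={0,1}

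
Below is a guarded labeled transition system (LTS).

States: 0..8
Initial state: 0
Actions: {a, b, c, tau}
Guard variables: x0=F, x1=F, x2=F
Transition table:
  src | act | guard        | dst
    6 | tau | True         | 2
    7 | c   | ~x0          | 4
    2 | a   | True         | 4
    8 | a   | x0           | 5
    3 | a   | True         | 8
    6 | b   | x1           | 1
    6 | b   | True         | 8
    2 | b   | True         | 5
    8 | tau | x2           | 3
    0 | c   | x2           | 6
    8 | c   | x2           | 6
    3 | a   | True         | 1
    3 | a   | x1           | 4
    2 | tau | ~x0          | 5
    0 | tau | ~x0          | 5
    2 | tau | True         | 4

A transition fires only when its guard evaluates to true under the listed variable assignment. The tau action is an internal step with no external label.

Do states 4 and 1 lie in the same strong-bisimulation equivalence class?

Bisimulation quotient by refinement:
  P[0] = {{0,1,2,3,4,5,6,7,8}}
  P[1] = {{0},{1,4,5,8},{2},{3},{6},{7}}
6 equivalence class(es) (converged in 2)
class of 4: {1,4,5,8}; class of 1: {1,4,5,8}

Answer: BISIMILAR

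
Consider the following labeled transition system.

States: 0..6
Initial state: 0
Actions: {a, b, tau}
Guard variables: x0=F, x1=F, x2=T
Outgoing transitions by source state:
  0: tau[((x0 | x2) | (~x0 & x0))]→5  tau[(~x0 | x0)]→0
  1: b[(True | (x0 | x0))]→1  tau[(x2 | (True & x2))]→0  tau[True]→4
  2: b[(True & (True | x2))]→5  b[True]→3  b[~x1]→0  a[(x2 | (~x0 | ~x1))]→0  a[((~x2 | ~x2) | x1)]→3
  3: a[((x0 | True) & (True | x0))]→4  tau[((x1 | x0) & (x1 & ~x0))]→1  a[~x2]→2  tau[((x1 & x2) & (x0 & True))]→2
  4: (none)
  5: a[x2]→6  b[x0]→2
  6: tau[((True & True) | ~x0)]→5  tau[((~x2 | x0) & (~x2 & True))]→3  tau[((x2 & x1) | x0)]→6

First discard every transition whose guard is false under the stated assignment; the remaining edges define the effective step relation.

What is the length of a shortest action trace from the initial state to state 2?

Answer: UNREACHABLE

Working:
Layered search for 2:
  depth 0: {0}
  depth 1: {5}
  depth 2: {6}
2 never appears.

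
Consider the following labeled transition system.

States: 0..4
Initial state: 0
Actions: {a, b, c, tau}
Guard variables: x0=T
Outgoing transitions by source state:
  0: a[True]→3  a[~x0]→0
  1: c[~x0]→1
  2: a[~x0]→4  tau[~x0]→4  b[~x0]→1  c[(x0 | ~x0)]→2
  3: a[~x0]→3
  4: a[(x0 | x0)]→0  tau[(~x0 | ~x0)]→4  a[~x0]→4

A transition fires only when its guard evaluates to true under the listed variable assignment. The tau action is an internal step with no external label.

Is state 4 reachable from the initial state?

3 transition(s) survive guard evaluation.
L0 = {0}
L1 = {3}  now seen {0,3}
Reachable = {0,3}

Answer: UNREACHABLE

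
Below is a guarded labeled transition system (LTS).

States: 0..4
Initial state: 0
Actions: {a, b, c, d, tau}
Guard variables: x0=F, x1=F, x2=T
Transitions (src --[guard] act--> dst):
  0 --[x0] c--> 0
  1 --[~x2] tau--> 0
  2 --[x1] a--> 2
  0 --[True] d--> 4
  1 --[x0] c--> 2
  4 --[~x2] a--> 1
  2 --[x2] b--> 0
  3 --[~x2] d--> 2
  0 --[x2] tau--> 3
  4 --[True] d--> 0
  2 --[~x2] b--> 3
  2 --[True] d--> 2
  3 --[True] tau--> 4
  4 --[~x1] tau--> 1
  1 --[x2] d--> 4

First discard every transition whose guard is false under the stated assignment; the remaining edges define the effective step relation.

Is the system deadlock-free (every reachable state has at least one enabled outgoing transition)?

Reach set: {0,1,3,4}
  0: d→4  tau→3  [2 exit(s)]
  1: d→4  [1 exit(s)]
  3: tau→4  [1 exit(s)]
  4: d→0  tau→1  [2 exit(s)]

Answer: DEADLOCK-FREE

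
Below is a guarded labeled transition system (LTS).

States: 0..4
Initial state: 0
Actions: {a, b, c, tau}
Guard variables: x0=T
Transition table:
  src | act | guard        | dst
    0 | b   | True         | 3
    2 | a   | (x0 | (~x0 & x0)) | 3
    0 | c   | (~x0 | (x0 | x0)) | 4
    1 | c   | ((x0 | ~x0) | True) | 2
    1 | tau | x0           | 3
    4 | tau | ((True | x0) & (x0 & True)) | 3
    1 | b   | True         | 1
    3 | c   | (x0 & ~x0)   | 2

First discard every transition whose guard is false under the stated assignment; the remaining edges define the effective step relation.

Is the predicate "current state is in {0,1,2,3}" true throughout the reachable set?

Answer: INVARIANT VIOLATED at state 4

Working:
Inv-set: {0,1,2,3}
R = {0,3,4}
  0: ✓
  3: ✓
  4: ✗ unsafe
witness against invariant: c → 4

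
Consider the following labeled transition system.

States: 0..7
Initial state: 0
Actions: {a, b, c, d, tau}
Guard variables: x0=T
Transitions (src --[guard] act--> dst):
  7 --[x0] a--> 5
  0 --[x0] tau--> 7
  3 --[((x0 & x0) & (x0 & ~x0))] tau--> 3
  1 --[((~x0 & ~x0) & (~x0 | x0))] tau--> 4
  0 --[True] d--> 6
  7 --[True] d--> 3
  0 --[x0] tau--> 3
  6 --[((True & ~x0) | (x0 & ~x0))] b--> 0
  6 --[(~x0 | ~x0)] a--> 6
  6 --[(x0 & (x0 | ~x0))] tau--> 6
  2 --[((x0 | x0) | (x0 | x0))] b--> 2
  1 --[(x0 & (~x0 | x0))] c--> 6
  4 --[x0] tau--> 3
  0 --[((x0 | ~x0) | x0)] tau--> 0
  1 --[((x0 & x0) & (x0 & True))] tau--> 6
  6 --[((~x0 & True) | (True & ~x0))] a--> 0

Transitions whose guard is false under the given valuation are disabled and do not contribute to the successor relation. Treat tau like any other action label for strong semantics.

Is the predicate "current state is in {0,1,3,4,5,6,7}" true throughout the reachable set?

Inv-set: {0,1,3,4,5,6,7}
Reach set: {0,3,5,6,7}
  0: safe
  3: safe
  5: safe
  6: safe
  7: safe

Answer: INVARIANT HOLDS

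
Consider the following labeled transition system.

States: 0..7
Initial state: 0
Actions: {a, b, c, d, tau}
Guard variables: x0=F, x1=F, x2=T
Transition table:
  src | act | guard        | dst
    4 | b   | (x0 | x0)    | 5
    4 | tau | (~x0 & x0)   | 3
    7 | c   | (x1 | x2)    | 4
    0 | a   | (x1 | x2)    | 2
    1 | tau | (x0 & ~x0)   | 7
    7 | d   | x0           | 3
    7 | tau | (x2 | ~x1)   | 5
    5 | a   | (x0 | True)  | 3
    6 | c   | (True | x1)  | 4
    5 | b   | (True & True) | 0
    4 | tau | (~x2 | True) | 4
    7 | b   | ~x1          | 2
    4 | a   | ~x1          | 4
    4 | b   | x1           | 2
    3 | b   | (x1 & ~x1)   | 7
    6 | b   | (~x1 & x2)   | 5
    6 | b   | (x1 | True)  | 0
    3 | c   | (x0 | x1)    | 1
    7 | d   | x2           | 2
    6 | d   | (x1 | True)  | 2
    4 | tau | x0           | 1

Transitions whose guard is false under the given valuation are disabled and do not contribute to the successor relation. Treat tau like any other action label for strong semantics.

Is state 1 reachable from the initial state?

After dropping false guards: 13 live edges.
depth 0: {0}
depth 1: {2}  total {0,2}
Reach set: {0,2}

Answer: UNREACHABLE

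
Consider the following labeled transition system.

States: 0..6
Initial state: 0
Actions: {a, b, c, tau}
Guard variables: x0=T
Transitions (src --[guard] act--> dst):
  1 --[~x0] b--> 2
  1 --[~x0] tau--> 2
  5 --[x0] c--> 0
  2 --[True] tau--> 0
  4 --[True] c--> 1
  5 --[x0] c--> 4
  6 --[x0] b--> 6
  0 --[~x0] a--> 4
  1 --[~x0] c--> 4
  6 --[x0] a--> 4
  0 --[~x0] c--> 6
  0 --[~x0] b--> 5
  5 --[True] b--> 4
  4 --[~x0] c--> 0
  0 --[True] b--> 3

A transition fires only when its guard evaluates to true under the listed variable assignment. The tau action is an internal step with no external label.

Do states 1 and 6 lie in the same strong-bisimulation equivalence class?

Bisimulation quotient by refinement:
  P[0] = {{0,1,2,3,4,5,6}}
  P[1] = {{0},{1,3},{2},{4},{5},{6}}
6 equivalence class(es) (converged in 2)
1∈{1,3}, 6∈{6}

Answer: NOT BISIMILAR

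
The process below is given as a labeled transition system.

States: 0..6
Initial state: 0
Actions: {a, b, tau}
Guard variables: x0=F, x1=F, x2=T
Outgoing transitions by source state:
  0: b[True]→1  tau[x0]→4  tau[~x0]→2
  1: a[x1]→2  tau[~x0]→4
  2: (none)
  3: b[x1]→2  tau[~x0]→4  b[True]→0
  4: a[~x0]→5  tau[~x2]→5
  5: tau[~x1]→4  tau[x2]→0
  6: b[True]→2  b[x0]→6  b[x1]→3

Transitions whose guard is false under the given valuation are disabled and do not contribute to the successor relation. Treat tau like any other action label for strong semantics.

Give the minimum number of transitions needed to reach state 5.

Answer: 3

Working:
Layered search for 5:
  Layer 0: {0}
  Layer 1: {1,2}
  Layer 2: {4}
  Layer 3: {5}
5 enters at depth 3; path b·tau·a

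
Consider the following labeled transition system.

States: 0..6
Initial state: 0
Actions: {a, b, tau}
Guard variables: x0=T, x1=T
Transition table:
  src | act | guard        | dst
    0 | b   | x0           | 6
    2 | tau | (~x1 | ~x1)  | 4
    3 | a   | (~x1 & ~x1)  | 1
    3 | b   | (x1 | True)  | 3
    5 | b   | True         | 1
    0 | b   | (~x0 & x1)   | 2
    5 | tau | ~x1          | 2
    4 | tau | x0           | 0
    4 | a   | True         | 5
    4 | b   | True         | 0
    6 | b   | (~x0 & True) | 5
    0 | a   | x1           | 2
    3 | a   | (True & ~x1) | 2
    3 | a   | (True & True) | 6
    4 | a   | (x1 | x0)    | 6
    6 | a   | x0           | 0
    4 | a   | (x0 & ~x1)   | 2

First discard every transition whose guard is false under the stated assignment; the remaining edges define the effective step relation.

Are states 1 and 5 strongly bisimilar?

Refine partition for ~:
  π0 = {{0,1,2,3,4,5,6}}
  π1 = {{0,3},{1,2},{4},{5},{6}}
  π2 = {{0},{1,2},{3},{4},{5},{6}}
stable after 3 split(s): 6 block(s)
class of 1: {1,2}; class of 5: {5}

Answer: NOT BISIMILAR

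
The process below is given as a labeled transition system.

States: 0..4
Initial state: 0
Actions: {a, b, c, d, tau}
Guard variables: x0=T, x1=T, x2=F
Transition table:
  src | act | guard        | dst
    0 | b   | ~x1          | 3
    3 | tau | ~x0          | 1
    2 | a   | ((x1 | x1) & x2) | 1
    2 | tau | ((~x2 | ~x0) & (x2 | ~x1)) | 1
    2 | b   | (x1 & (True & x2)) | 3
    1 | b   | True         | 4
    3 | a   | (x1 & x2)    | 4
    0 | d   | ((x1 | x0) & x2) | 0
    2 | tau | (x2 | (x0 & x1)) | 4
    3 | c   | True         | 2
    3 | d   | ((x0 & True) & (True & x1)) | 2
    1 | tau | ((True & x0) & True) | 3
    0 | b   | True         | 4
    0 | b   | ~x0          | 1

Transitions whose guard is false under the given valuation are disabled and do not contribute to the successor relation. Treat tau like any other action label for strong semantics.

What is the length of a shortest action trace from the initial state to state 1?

Breadth-first toward 1:
  Layer 0: {0}
  Layer 1: {4}
1 never appears.

Answer: UNREACHABLE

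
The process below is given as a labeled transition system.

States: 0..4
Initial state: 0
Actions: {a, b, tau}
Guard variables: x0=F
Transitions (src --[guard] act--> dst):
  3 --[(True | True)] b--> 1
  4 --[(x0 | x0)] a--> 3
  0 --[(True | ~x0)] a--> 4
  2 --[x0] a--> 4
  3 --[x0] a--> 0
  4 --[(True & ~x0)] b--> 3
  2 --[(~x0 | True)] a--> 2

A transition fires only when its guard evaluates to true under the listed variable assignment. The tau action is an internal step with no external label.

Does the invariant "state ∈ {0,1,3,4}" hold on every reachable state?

Safe = {0,1,3,4}
Reach set: {0,1,3,4}
  0: ✓
  1: ✓
  3: ✓
  4: ✓

Answer: INVARIANT HOLDS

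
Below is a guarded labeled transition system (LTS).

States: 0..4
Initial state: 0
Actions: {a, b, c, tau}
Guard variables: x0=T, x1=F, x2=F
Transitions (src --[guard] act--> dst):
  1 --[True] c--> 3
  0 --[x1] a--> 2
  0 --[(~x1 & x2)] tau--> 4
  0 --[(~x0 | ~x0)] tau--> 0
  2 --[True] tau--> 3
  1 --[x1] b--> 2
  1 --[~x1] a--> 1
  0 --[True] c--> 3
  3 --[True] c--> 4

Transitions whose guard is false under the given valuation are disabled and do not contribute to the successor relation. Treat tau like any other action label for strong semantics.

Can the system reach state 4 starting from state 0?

5 transition(s) survive guard evaluation.
depth 0: {0}
depth 1: {3}  now seen {0,3}
depth 2: {4}  now seen {0,3,4}
Reach set: {0,3,4}
witness 4: c·c

Answer: REACHABLE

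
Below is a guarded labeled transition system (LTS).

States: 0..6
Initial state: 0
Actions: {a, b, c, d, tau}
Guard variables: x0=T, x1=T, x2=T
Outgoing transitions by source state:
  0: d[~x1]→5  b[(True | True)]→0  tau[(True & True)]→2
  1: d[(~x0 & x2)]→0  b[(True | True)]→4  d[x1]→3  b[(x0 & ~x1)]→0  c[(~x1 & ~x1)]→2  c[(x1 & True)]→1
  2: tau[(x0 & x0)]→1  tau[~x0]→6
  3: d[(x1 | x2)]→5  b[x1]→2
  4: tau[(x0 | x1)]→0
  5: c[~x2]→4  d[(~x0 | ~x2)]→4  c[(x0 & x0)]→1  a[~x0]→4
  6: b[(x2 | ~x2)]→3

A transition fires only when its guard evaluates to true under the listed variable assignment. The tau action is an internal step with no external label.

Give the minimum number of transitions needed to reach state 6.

Breadth-first toward 6:
  depth 0: {0}
  depth 1: {2}
  depth 2: {1}
  depth 3: {3,4}
  depth 4: {5}
6 never appears.

Answer: UNREACHABLE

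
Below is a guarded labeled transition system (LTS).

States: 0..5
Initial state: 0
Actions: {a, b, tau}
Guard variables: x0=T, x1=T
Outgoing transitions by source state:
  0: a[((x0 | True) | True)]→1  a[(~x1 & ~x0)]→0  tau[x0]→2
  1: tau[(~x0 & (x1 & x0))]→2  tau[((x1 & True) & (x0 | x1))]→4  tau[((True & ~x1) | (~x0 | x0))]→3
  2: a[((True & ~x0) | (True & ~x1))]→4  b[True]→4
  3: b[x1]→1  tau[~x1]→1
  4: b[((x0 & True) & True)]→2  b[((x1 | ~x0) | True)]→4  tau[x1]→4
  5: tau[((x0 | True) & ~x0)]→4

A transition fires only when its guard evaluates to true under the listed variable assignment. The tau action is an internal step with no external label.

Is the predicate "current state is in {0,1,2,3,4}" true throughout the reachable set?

Allowed set {0,1,2,3,4}
Reach set: {0,1,2,3,4}
  0: ✓
  1: ✓
  2: ✓
  3: ✓
  4: ✓

Answer: INVARIANT HOLDS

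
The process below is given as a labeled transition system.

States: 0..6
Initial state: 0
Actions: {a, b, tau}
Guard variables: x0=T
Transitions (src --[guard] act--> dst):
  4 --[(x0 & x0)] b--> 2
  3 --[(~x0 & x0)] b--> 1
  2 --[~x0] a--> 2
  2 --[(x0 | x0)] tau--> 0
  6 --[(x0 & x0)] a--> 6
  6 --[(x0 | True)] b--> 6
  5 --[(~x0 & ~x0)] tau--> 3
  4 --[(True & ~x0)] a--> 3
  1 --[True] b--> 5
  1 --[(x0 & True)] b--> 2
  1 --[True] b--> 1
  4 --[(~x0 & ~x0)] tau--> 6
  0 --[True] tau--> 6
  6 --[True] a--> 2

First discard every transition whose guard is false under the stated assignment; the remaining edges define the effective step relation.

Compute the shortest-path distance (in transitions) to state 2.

Answer: 2

Analysis:
BFS to 2:
  Layer 0: {0}
  Layer 1: {6}
  Layer 2: {2}
depth(2)=2, e.g. tau·a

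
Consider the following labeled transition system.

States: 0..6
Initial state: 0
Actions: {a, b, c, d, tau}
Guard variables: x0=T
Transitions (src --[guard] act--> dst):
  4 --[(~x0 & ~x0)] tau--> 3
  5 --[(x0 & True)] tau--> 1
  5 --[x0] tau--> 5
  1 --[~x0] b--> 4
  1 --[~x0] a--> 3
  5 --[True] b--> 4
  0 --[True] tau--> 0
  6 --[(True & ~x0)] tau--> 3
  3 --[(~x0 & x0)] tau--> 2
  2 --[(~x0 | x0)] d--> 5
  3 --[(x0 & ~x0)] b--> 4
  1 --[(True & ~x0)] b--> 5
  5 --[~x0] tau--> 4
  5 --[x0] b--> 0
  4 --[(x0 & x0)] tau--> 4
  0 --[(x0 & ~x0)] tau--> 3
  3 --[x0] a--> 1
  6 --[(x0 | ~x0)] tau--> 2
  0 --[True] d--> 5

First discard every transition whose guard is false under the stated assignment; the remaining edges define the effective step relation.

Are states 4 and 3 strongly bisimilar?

Answer: NOT BISIMILAR

Trace:
Compute ~ classes (split until stable):
  π0 = {{0,1,2,3,4,5,6}}
  π1 = {{0},{1},{2},{3},{4,6},{5}}
  π2 = {{0},{1},{2},{3},{4},{5},{6}}
Fixed point at round 3; 7 class(es).
4∈{4}, 3∈{3}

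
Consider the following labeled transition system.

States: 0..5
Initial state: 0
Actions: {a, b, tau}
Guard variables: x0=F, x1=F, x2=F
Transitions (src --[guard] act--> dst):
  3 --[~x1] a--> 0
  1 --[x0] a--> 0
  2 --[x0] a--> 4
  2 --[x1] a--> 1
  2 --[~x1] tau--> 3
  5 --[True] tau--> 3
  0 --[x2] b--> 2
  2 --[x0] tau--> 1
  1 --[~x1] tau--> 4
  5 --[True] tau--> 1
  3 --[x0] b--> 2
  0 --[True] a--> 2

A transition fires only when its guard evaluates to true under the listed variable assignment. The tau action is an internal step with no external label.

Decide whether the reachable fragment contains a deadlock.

Reach set: {0,2,3}
  0: a→2  [1 out]
  2: tau→3  [1 out]
  3: a→0  [1 out]

Answer: DEADLOCK-FREE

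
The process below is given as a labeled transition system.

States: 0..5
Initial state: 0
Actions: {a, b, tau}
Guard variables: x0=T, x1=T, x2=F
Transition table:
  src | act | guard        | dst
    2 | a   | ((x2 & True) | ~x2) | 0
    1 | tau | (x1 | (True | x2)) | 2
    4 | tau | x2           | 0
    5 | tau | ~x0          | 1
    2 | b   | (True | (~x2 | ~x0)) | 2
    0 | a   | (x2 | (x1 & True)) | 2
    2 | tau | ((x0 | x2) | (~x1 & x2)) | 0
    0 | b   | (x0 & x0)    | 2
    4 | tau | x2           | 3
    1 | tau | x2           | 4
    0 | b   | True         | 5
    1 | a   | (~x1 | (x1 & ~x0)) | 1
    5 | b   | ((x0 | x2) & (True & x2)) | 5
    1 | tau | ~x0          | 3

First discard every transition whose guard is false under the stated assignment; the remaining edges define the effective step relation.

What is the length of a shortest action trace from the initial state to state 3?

Layered search for 3:
  depth 0: {0}
  depth 1: {2,5}
3 never appears.

Answer: UNREACHABLE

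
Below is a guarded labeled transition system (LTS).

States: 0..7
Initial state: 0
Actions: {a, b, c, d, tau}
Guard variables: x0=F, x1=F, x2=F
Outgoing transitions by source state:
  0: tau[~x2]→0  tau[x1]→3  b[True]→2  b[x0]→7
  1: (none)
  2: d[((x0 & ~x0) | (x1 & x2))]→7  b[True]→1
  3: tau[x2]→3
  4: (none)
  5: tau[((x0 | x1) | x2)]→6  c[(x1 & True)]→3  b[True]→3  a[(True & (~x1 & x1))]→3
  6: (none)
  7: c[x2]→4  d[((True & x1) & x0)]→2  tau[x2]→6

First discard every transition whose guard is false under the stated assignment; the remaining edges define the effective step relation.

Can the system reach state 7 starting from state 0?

Answer: UNREACHABLE

Analysis:
After dropping false guards: 4 live edges.
Layer 0: {0}
Layer 1: {2}  now seen {0,2}
Layer 2: {1}  now seen {0,1,2}
R = {0,1,2}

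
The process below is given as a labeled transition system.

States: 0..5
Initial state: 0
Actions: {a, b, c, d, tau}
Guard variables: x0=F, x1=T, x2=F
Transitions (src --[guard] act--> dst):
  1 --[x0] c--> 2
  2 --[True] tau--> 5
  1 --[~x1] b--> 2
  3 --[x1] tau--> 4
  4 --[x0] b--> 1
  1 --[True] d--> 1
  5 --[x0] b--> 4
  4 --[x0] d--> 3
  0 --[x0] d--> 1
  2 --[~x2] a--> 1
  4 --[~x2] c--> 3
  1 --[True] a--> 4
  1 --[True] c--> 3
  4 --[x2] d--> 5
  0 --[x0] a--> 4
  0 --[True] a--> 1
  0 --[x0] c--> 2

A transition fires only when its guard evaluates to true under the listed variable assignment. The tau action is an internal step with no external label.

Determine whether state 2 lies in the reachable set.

Guard filter leaves 8 enabled edge(s).
Layer 0: {0}
Layer 1: {1}  now seen {0,1}
Layer 2: {3,4}  now seen {0,1,3,4}
Reachable = {0,1,3,4}

Answer: UNREACHABLE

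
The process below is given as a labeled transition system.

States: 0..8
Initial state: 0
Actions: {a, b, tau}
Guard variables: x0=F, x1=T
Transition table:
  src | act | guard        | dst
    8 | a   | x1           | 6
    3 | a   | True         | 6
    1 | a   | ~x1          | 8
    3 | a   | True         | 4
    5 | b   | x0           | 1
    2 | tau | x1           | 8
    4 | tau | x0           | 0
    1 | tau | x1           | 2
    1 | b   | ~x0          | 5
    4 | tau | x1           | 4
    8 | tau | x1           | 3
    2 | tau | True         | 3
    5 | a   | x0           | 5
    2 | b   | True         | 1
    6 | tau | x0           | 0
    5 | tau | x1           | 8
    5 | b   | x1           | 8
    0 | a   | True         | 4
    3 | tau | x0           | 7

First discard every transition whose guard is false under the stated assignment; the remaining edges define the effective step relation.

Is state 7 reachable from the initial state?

Answer: UNREACHABLE

Analysis:
After dropping false guards: 13 live edges.
Layer 0: {0}
Layer 1: {4}  cumulative {0,4}
Reachable = {0,4}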